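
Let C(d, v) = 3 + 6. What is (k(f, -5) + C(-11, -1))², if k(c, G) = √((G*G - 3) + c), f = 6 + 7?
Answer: (9 + √35)² ≈ 222.49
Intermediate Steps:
C(d, v) = 9
f = 13
k(c, G) = √(-3 + c + G²) (k(c, G) = √((G² - 3) + c) = √((-3 + G²) + c) = √(-3 + c + G²))
(k(f, -5) + C(-11, -1))² = (√(-3 + 13 + (-5)²) + 9)² = (√(-3 + 13 + 25) + 9)² = (√35 + 9)² = (9 + √35)²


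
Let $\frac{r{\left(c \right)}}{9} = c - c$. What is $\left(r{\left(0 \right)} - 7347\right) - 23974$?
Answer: $-31321$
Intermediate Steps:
$r{\left(c \right)} = 0$ ($r{\left(c \right)} = 9 \left(c - c\right) = 9 \cdot 0 = 0$)
$\left(r{\left(0 \right)} - 7347\right) - 23974 = \left(0 - 7347\right) - 23974 = -7347 - 23974 = -31321$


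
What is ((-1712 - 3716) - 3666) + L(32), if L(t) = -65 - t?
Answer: -9191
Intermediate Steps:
((-1712 - 3716) - 3666) + L(32) = ((-1712 - 3716) - 3666) + (-65 - 1*32) = (-5428 - 3666) + (-65 - 32) = -9094 - 97 = -9191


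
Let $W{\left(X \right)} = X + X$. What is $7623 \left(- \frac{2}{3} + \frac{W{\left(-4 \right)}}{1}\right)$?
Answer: $-66066$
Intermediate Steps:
$W{\left(X \right)} = 2 X$
$7623 \left(- \frac{2}{3} + \frac{W{\left(-4 \right)}}{1}\right) = 7623 \left(- \frac{2}{3} + \frac{2 \left(-4\right)}{1}\right) = 7623 \left(\left(-2\right) \frac{1}{3} - 8\right) = 7623 \left(- \frac{2}{3} - 8\right) = 7623 \left(- \frac{26}{3}\right) = -66066$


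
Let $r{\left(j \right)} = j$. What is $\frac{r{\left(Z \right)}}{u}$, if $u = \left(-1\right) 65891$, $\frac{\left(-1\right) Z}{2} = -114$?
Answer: $- \frac{228}{65891} \approx -0.0034603$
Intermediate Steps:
$Z = 228$ ($Z = \left(-2\right) \left(-114\right) = 228$)
$u = -65891$
$\frac{r{\left(Z \right)}}{u} = \frac{228}{-65891} = 228 \left(- \frac{1}{65891}\right) = - \frac{228}{65891}$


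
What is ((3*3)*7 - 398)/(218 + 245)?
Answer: -335/463 ≈ -0.72354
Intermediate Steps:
((3*3)*7 - 398)/(218 + 245) = (9*7 - 398)/463 = (63 - 398)*(1/463) = -335*1/463 = -335/463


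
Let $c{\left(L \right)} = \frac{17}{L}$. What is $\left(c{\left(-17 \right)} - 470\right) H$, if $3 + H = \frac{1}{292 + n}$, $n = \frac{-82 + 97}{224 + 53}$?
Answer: $\frac{114179820}{80899} \approx 1411.4$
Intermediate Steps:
$n = \frac{15}{277} \approx 0.054152$
$H = - \frac{242420}{80899}$ ($H = -3 + \frac{1}{292 + \frac{15}{277}} = -3 + \frac{1}{\frac{80899}{277}} = -3 + \frac{277}{80899} = - \frac{242420}{80899} \approx -2.9966$)
$\left(c{\left(-17 \right)} - 470\right) H = \left(\frac{17}{-17} - 470\right) \left(- \frac{242420}{80899}\right) = \left(17 \left(- \frac{1}{17}\right) - 470\right) \left(- \frac{242420}{80899}\right) = \left(-1 - 470\right) \left(- \frac{242420}{80899}\right) = \left(-471\right) \left(- \frac{242420}{80899}\right) = \frac{114179820}{80899}$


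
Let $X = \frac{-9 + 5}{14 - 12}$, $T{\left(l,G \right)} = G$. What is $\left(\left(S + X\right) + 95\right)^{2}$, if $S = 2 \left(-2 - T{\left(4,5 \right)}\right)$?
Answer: $6241$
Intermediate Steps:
$X = -2$ ($X = - \frac{4}{2} = \left(-4\right) \frac{1}{2} = -2$)
$S = -14$ ($S = 2 \left(-2 - 5\right) = 2 \left(-7\right) = -14$)
$\left(\left(S + X\right) + 95\right)^{2} = \left(\left(-14 - 2\right) + 95\right)^{2} = \left(-16 + 95\right)^{2} = 79^{2} = 6241$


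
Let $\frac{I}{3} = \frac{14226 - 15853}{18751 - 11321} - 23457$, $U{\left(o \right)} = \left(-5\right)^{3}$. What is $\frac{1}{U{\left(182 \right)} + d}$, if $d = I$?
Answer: $- \frac{7430}{523790161} \approx -1.4185 \cdot 10^{-5}$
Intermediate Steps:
$U{\left(o \right)} = -125$
$I = - \frac{522861411}{7430}$ ($I = 3 \left(\frac{14226 - 15853}{18751 - 11321} - 23457\right) = 3 \left(- \frac{1627}{7430} - 23457\right) = 3 \left(- \frac{174287137}{7430}\right) = - \frac{522861411}{7430} \approx -70372.0$)
$d = - \frac{522861411}{7430} \approx -70372.0$
$\frac{1}{U{\left(182 \right)} + d} = \frac{1}{-125 - \frac{522861411}{7430}} = \frac{1}{- \frac{523790161}{7430}} = - \frac{7430}{523790161}$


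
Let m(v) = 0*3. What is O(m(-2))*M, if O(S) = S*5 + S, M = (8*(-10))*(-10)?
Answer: 0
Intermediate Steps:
m(v) = 0
M = 800 (M = -80*(-10) = 800)
O(S) = 6*S (O(S) = 5*S + S = 6*S)
O(m(-2))*M = (6*0)*800 = 0*800 = 0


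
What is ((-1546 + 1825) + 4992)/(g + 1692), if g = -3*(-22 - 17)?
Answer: 1757/603 ≈ 2.9138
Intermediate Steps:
g = 117 (g = -3*(-39) = 117)
((-1546 + 1825) + 4992)/(g + 1692) = ((-1546 + 1825) + 4992)/(117 + 1692) = (279 + 4992)/1809 = 5271*(1/1809) = 1757/603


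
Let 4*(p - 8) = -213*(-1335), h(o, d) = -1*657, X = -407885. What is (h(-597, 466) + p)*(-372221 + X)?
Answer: -109900943227/2 ≈ -5.4950e+10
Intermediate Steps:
h(o, d) = -657
p = 284387/4 (p = 8 + (-213*(-1335))/4 = 8 + (¼)*284355 = 8 + 284355/4 = 284387/4 ≈ 71097.)
(h(-597, 466) + p)*(-372221 + X) = (-657 + 284387/4)*(-372221 - 407885) = (281759/4)*(-780106) = -109900943227/2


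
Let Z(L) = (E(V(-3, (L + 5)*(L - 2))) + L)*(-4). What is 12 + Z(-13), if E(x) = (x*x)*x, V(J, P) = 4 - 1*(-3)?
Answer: -1308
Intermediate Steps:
V(J, P) = 7 (V(J, P) = 4 + 3 = 7)
E(x) = x³ (E(x) = x²*x = x³)
Z(L) = -1372 - 4*L (Z(L) = (7³ + L)*(-4) = (343 + L)*(-4) = -1372 - 4*L)
12 + Z(-13) = 12 + (-1372 - 4*(-13)) = 12 + (-1372 + 52) = 12 - 1320 = -1308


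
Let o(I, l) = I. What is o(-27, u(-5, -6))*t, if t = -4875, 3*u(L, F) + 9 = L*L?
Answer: 131625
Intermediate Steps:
u(L, F) = -3 + L²/3 (u(L, F) = -3 + (L*L)/3 = -3 + L²/3)
o(-27, u(-5, -6))*t = -27*(-4875) = 131625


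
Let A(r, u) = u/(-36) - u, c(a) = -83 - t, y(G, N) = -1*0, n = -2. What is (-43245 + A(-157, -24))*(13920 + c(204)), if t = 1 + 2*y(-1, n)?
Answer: -597996532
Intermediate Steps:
y(G, N) = 0
t = 1 (t = 1 + 2*0 = 1 + 0 = 1)
c(a) = -84 (c(a) = -83 - 1*1 = -83 - 1 = -84)
A(r, u) = -37*u/36 (A(r, u) = u*(-1/36) - u = -u/36 - u = -37*u/36)
(-43245 + A(-157, -24))*(13920 + c(204)) = (-43245 - 37/36*(-24))*(13920 - 84) = (-43245 + 74/3)*13836 = -129661/3*13836 = -597996532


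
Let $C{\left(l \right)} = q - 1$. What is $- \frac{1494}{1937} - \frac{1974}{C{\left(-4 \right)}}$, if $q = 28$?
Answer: $- \frac{1287992}{17433} \approx -73.882$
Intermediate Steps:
$C{\left(l \right)} = 27$ ($C{\left(l \right)} = 28 - 1 = 27$)
$- \frac{1494}{1937} - \frac{1974}{C{\left(-4 \right)}} = - \frac{1494}{1937} - \frac{1974}{27} = \left(-1494\right) \frac{1}{1937} - \frac{658}{9} = - \frac{1494}{1937} - \frac{658}{9} = - \frac{1287992}{17433}$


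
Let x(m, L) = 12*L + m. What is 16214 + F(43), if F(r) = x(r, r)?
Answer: 16773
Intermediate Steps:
x(m, L) = m + 12*L
F(r) = 13*r (F(r) = r + 12*r = 13*r)
16214 + F(43) = 16214 + 13*43 = 16214 + 559 = 16773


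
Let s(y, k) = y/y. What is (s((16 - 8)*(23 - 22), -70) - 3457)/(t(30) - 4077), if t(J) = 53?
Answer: 432/503 ≈ 0.85885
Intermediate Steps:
s(y, k) = 1
(s((16 - 8)*(23 - 22), -70) - 3457)/(t(30) - 4077) = (1 - 3457)/(53 - 4077) = -3456/(-4024) = -3456*(-1/4024) = 432/503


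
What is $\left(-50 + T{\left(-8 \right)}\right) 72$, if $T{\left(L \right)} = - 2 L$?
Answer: $-2448$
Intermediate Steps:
$\left(-50 + T{\left(-8 \right)}\right) 72 = \left(-50 - -16\right) 72 = \left(-50 + 16\right) 72 = \left(-34\right) 72 = -2448$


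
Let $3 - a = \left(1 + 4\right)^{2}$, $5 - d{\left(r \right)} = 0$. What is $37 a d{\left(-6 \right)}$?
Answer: $-4070$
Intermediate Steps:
$d{\left(r \right)} = 5$ ($d{\left(r \right)} = 5 - 0 = 5 + 0 = 5$)
$a = -22$ ($a = 3 - \left(1 + 4\right)^{2} = 3 - 5^{2} = 3 - 25 = -22$)
$37 a d{\left(-6 \right)} = 37 \left(-22\right) 5 = \left(-814\right) 5 = -4070$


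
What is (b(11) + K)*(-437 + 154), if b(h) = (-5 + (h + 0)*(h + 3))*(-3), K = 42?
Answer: 114615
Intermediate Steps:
b(h) = 15 - 3*h*(3 + h) (b(h) = (-5 + h*(3 + h))*(-3) = 15 - 3*h*(3 + h))
(b(11) + K)*(-437 + 154) = ((15 - 9*11 - 3*11²) + 42)*(-437 + 154) = ((15 - 99 - 3*121) + 42)*(-283) = ((15 - 99 - 363) + 42)*(-283) = (-447 + 42)*(-283) = -405*(-283) = 114615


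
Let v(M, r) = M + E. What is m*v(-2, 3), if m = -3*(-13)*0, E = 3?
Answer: 0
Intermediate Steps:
m = 0 (m = 39*0 = 0)
v(M, r) = 3 + M (v(M, r) = M + 3 = 3 + M)
m*v(-2, 3) = 0*(3 - 2) = 0*1 = 0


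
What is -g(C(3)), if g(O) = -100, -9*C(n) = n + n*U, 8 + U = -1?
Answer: 100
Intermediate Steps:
U = -9 (U = -8 - 1 = -9)
C(n) = 8*n/9 (C(n) = -(n + n*(-9))/9 = -(n - 9*n)/9 = -(-8)*n/9 = 8*n/9)
-g(C(3)) = -1*(-100) = 100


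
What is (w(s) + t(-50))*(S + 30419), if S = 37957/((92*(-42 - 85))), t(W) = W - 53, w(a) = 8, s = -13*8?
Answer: -33760875705/11684 ≈ -2.8895e+6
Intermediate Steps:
s = -104
t(W) = -53 + W
S = -37957/11684 (S = 37957/((92*(-127))) = 37957/(-11684) = 37957*(-1/11684) = -37957/11684 ≈ -3.2486)
(w(s) + t(-50))*(S + 30419) = (8 + (-53 - 50))*(-37957/11684 + 30419) = (8 - 103)*(355377639/11684) = -95*355377639/11684 = -33760875705/11684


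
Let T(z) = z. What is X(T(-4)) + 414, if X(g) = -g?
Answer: 418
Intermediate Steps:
X(T(-4)) + 414 = -1*(-4) + 414 = 4 + 414 = 418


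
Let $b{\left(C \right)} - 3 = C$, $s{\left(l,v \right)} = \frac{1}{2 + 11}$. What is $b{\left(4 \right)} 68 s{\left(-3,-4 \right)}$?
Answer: $\frac{476}{13} \approx 36.615$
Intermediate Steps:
$s{\left(l,v \right)} = \frac{1}{13}$
$b{\left(C \right)} = 3 + C$
$b{\left(4 \right)} 68 s{\left(-3,-4 \right)} = \left(3 + 4\right) 68 \cdot \frac{1}{13} = 7 \cdot 68 \cdot \frac{1}{13} = 476 \cdot \frac{1}{13} = \frac{476}{13}$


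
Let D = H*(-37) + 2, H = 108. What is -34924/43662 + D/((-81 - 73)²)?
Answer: -250660903/258871998 ≈ -0.96828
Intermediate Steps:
D = -3994 (D = 108*(-37) + 2 = -3996 + 2 = -3994)
-34924/43662 + D/((-81 - 73)²) = -34924/43662 - 3994/(-81 - 73)² = -34924*1/43662 - 3994/((-154)²) = -17462/21831 - 3994/23716 = -17462/21831 - 3994*1/23716 = -17462/21831 - 1997/11858 = -250660903/258871998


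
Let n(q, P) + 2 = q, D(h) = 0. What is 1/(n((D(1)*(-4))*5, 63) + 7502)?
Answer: 1/7500 ≈ 0.00013333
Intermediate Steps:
n(q, P) = -2 + q
1/(n((D(1)*(-4))*5, 63) + 7502) = 1/((-2 + (0*(-4))*5) + 7502) = 1/((-2 + 0*5) + 7502) = 1/((-2 + 0) + 7502) = 1/(-2 + 7502) = 1/7500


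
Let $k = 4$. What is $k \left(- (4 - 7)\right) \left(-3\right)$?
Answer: $-36$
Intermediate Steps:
$k \left(- (4 - 7)\right) \left(-3\right) = 4 \left(- (4 - 7)\right) \left(-3\right) = 4 \left(\left(-1\right) \left(-3\right)\right) \left(-3\right) = 4 \cdot 3 \left(-3\right) = 12 \left(-3\right) = -36$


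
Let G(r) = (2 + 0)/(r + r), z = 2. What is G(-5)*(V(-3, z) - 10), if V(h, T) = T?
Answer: 8/5 ≈ 1.6000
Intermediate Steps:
G(r) = 1/r (G(r) = 2/((2*r)) = 2*(1/(2*r)) = 1/r)
G(-5)*(V(-3, z) - 10) = (2 - 10)/(-5) = -⅕*(-8) = 8/5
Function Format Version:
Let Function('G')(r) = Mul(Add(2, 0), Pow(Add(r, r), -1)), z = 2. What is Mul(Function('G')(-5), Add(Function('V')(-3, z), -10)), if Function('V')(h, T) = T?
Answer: Rational(8, 5) ≈ 1.6000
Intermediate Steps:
Function('G')(r) = Pow(r, -1) (Function('G')(r) = Mul(2, Pow(Mul(2, r), -1)) = Mul(2, Mul(Rational(1, 2), Pow(r, -1))) = Pow(r, -1))
Mul(Function('G')(-5), Add(Function('V')(-3, z), -10)) = Mul(Pow(-5, -1), Add(2, -10)) = Mul(Rational(-1, 5), -8) = Rational(8, 5)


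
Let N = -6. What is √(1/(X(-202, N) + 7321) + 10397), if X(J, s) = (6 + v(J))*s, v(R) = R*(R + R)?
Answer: √2419112240523930/482363 ≈ 101.97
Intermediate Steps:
v(R) = 2*R² (v(R) = R*(2*R) = 2*R²)
X(J, s) = s*(6 + 2*J²) (X(J, s) = (6 + 2*J²)*s = s*(6 + 2*J²))
√(1/(X(-202, N) + 7321) + 10397) = √(1/(2*(-6)*(3 + (-202)²) + 7321) + 10397) = √(1/(2*(-6)*(3 + 40804) + 7321) + 10397) = √(1/(2*(-6)*40807 + 7321) + 10397) = √(1/(-489684 + 7321) + 10397) = √(1/(-482363) + 10397) = √(-1/482363 + 10397) = √(5015128110/482363) = √2419112240523930/482363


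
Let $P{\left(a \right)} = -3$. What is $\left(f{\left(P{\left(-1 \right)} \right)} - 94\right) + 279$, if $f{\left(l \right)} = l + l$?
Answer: $179$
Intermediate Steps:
$f{\left(l \right)} = 2 l$
$\left(f{\left(P{\left(-1 \right)} \right)} - 94\right) + 279 = \left(2 \left(-3\right) - 94\right) + 279 = \left(-6 - 94\right) + 279 = -100 + 279 = 179$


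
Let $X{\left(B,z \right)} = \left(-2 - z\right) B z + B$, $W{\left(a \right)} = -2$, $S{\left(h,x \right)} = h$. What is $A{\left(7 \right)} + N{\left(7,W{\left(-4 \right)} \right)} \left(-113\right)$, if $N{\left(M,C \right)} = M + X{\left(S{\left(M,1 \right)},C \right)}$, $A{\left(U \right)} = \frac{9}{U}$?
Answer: $- \frac{11065}{7} \approx -1580.7$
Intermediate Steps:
$X{\left(B,z \right)} = B + B z \left(-2 - z\right)$ ($X{\left(B,z \right)} = B \left(-2 - z\right) z + B = B z \left(-2 - z\right) + B = B + B z \left(-2 - z\right)$)
$N{\left(M,C \right)} = M + M \left(1 - C^{2} - 2 C\right)$
$A{\left(7 \right)} + N{\left(7,W{\left(-4 \right)} \right)} \left(-113\right) = \frac{9}{7} + 7 \left(2 - \left(-2\right)^{2} - -4\right) \left(-113\right) = 9 \cdot \frac{1}{7} + 7 \left(2 - 4 + 4\right) \left(-113\right) = \frac{9}{7} + 7 \left(2 - 4 + 4\right) \left(-113\right) = \frac{9}{7} + 7 \cdot 2 \left(-113\right) = \frac{9}{7} + 14 \left(-113\right) = \frac{9}{7} - 1582 = - \frac{11065}{7}$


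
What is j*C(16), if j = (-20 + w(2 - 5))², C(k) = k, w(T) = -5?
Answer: 10000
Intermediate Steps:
j = 625 (j = (-20 - 5)² = (-25)² = 625)
j*C(16) = 625*16 = 10000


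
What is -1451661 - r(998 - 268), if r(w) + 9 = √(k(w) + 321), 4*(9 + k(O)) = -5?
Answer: -1451652 - √1243/2 ≈ -1.4517e+6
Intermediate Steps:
k(O) = -41/4 (k(O) = -9 + (¼)*(-5) = -9 - 5/4 = -41/4)
r(w) = -9 + √1243/2 (r(w) = -9 + √(-41/4 + 321) = -9 + √(1243/4) = -9 + √1243/2)
-1451661 - r(998 - 268) = -1451661 - (-9 + √1243/2) = -1451661 + (9 - √1243/2) = -1451652 - √1243/2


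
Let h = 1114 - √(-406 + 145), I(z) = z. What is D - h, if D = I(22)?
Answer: -1092 + 3*I*√29 ≈ -1092.0 + 16.155*I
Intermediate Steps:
D = 22
h = 1114 - 3*I*√29 (h = 1114 - √(-261) = 1114 - 3*I*√29 ≈ 1114.0 - 16.155*I)
D - h = 22 - (1114 - 3*I*√29) = 22 + (-1114 + 3*I*√29) = -1092 + 3*I*√29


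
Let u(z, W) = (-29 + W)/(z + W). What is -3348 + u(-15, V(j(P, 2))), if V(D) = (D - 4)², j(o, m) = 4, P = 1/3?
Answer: -50191/15 ≈ -3346.1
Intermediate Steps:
P = ⅓ (P = 1*(⅓) = ⅓ ≈ 0.33333)
V(D) = (-4 + D)²
u(z, W) = (-29 + W)/(W + z)
-3348 + u(-15, V(j(P, 2))) = -3348 + (-29 + (-4 + 4)²)/((-4 + 4)² - 15) = -3348 + (-29 + 0²)/(0² - 15) = -3348 + (-29 + 0)/(0 - 15) = -3348 - 29/(-15) = -3348 - 1/15*(-29) = -3348 + 29/15 = -50191/15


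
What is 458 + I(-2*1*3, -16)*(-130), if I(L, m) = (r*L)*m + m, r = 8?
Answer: -97302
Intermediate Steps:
I(L, m) = m + 8*L*m (I(L, m) = (8*L)*m + m = 8*L*m + m = m + 8*L*m)
458 + I(-2*1*3, -16)*(-130) = 458 - 16*(1 + 8*(-2*1*3))*(-130) = 458 - 16*(1 + 8*(-2*3))*(-130) = 458 - 16*(1 + 8*(-6))*(-130) = 458 - 16*(1 - 48)*(-130) = 458 - 16*(-47)*(-130) = 458 + 752*(-130) = 458 - 97760 = -97302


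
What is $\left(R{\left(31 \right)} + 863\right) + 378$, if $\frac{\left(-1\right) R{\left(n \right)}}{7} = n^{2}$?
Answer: $-5486$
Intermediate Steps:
$R{\left(n \right)} = - 7 n^{2}$
$\left(R{\left(31 \right)} + 863\right) + 378 = \left(- 7 \cdot 31^{2} + 863\right) + 378 = \left(\left(-7\right) 961 + 863\right) + 378 = \left(-6727 + 863\right) + 378 = -5864 + 378 = -5486$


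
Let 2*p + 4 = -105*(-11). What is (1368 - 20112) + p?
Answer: -36337/2 ≈ -18169.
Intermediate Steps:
p = 1151/2 (p = -2 + (-105*(-11))/2 = -2 + (½)*1155 = -2 + 1155/2 = 1151/2 ≈ 575.50)
(1368 - 20112) + p = (1368 - 20112) + 1151/2 = -18744 + 1151/2 = -36337/2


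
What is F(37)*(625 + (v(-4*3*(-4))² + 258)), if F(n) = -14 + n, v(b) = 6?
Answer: 21137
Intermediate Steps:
F(37)*(625 + (v(-4*3*(-4))² + 258)) = (-14 + 37)*(625 + (6² + 258)) = 23*(625 + (36 + 258)) = 23*(625 + 294) = 23*919 = 21137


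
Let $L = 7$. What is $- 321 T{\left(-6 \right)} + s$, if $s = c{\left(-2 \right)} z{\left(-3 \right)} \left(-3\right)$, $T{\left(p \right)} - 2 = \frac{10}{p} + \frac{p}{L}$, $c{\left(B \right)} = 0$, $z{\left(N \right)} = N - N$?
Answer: $\frac{1177}{7} \approx 168.14$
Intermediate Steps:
$z{\left(N \right)} = 0$
$T{\left(p \right)} = 2 + \frac{10}{p} + \frac{p}{7}$ ($T{\left(p \right)} = 2 + \left(\frac{10}{p} + \frac{p}{7}\right) = 2 + \frac{10}{p} + \frac{p}{7}$)
$s = 0$ ($s = 0 \cdot 0 \left(-3\right) = 0 \left(-3\right) = 0$)
$- 321 T{\left(-6 \right)} + s = - 321 \left(2 + \frac{10}{-6} + \frac{1}{7} \left(-6\right)\right) + 0 = - 321 \left(2 + 10 \left(- \frac{1}{6}\right) - \frac{6}{7}\right) + 0 = - 321 \left(2 - \frac{5}{3} - \frac{6}{7}\right) + 0 = \left(-321\right) \left(- \frac{11}{21}\right) + 0 = \frac{1177}{7} + 0 = \frac{1177}{7}$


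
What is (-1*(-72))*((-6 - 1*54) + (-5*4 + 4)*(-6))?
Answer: 2592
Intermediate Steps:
(-1*(-72))*((-6 - 1*54) + (-5*4 + 4)*(-6)) = 72*((-6 - 54) + (-20 + 4)*(-6)) = 72*(-60 - 16*(-6)) = 72*(-60 + 96) = 72*36 = 2592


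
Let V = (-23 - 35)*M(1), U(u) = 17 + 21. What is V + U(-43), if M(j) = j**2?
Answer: -20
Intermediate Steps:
U(u) = 38
V = -58 (V = (-23 - 35)*1**2 = -58*1 = -58)
V + U(-43) = -58 + 38 = -20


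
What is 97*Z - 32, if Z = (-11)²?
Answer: 11705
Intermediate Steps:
Z = 121
97*Z - 32 = 97*121 - 32 = 11737 - 32 = 11705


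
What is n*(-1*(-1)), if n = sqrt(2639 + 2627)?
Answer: sqrt(5266) ≈ 72.567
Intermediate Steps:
n = sqrt(5266) ≈ 72.567
n*(-1*(-1)) = sqrt(5266)*(-1*(-1)) = sqrt(5266)*1 = sqrt(5266)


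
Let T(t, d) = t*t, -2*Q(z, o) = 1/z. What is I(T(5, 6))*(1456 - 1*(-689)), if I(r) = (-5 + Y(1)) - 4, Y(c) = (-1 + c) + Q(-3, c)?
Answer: -37895/2 ≈ -18948.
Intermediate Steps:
Q(z, o) = -1/(2*z)
Y(c) = -⅚ + c (Y(c) = (-1 + c) - ½/(-3) = (-1 + c) - ½*(-⅓) = (-1 + c) + ⅙ = -⅚ + c)
T(t, d) = t²
I(r) = -53/6 (I(r) = (-5 + (-⅚ + 1)) - 4 = (-5 + ⅙) - 4 = -29/6 - 4 = -53/6)
I(T(5, 6))*(1456 - 1*(-689)) = -53*(1456 - 1*(-689))/6 = -53*(1456 + 689)/6 = -53/6*2145 = -37895/2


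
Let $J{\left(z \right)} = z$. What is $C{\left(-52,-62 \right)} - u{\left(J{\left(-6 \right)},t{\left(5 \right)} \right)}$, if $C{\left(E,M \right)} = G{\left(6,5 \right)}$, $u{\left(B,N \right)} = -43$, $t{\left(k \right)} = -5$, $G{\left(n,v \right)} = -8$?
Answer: $35$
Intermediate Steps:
$C{\left(E,M \right)} = -8$
$C{\left(-52,-62 \right)} - u{\left(J{\left(-6 \right)},t{\left(5 \right)} \right)} = -8 - -43 = -8 + 43 = 35$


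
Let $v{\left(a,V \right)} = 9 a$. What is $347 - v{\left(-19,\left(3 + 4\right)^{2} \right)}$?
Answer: $518$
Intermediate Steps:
$347 - v{\left(-19,\left(3 + 4\right)^{2} \right)} = 347 - 9 \left(-19\right) = 347 - -171 = 347 + 171 = 518$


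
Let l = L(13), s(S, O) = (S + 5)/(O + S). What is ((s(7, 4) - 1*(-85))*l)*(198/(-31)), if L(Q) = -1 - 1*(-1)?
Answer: 0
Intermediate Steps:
s(S, O) = (5 + S)/(O + S)
L(Q) = 0 (L(Q) = -1 + 1 = 0)
l = 0
((s(7, 4) - 1*(-85))*l)*(198/(-31)) = (((5 + 7)/(4 + 7) - 1*(-85))*0)*(198/(-31)) = ((12/11 + 85)*0)*(198*(-1/31)) = (((1/11)*12 + 85)*0)*(-198/31) = ((12/11 + 85)*0)*(-198/31) = ((947/11)*0)*(-198/31) = 0*(-198/31) = 0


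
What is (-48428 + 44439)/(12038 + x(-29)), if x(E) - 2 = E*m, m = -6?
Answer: -3989/12214 ≈ -0.32659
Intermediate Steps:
x(E) = 2 - 6*E (x(E) = 2 + E*(-6) = 2 - 6*E)
(-48428 + 44439)/(12038 + x(-29)) = (-48428 + 44439)/(12038 + (2 - 6*(-29))) = -3989/(12038 + (2 + 174)) = -3989/(12038 + 176) = -3989/12214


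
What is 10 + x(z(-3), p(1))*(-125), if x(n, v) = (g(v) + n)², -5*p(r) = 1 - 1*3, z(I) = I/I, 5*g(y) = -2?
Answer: -35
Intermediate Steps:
g(y) = -⅖ (g(y) = (⅕)*(-2) = -⅖)
z(I) = 1
p(r) = ⅖ (p(r) = -(1 - 1*3)/5 = -(1 - 3)/5 = -⅕*(-2) = ⅖)
x(n, v) = (-⅖ + n)²
10 + x(z(-3), p(1))*(-125) = 10 + ((-2 + 5*1)²/25)*(-125) = 10 + ((-2 + 5)²/25)*(-125) = 10 + ((1/25)*3²)*(-125) = 10 + ((1/25)*9)*(-125) = 10 + (9/25)*(-125) = 10 - 45 = -35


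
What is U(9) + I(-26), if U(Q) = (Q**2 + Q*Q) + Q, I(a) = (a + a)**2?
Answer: 2875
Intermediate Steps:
I(a) = 4*a**2 (I(a) = (2*a)**2 = 4*a**2)
U(Q) = Q + 2*Q**2 (U(Q) = (Q**2 + Q**2) + Q = 2*Q**2 + Q = Q + 2*Q**2)
U(9) + I(-26) = 9*(1 + 2*9) + 4*(-26)**2 = 9*(1 + 18) + 4*676 = 9*19 + 2704 = 171 + 2704 = 2875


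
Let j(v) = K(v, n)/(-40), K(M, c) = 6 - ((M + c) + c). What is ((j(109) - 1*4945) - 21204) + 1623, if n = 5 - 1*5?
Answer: -980937/40 ≈ -24523.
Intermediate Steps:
n = 0 (n = 5 - 5 = 0)
K(M, c) = 6 - M - 2*c (K(M, c) = 6 - (M + 2*c) = 6 + (-M - 2*c) = 6 - M - 2*c)
j(v) = -3/20 + v/40 (j(v) = (6 - v - 2*0)/(-40) = (6 - v + 0)*(-1/40) = (6 - v)*(-1/40) = -3/20 + v/40)
((j(109) - 1*4945) - 21204) + 1623 = (((-3/20 + (1/40)*109) - 1*4945) - 21204) + 1623 = (((-3/20 + 109/40) - 4945) - 21204) + 1623 = ((103/40 - 4945) - 21204) + 1623 = (-197697/40 - 21204) + 1623 = -1045857/40 + 1623 = -980937/40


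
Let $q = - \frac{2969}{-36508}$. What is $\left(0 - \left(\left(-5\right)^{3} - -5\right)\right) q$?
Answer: $\frac{89070}{9127} \approx 9.759$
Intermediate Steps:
$q = \frac{2969}{36508}$ ($q = \left(-2969\right) \left(- \frac{1}{36508}\right) = \frac{2969}{36508} \approx 0.081325$)
$\left(0 - \left(\left(-5\right)^{3} - -5\right)\right) q = \left(0 - \left(\left(-5\right)^{3} - -5\right)\right) \frac{2969}{36508} = \left(0 - \left(-125 + 5\right)\right) \frac{2969}{36508} = \left(0 - -120\right) \frac{2969}{36508} = \left(0 + 120\right) \frac{2969}{36508} = 120 \cdot \frac{2969}{36508} = \frac{89070}{9127}$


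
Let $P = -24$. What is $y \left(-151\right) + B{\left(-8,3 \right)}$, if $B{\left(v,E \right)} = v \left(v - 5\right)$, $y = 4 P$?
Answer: $14600$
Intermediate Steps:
$y = -96$ ($y = 4 \left(-24\right) = -96$)
$B{\left(v,E \right)} = v \left(-5 + v\right)$
$y \left(-151\right) + B{\left(-8,3 \right)} = \left(-96\right) \left(-151\right) - 8 \left(-5 - 8\right) = 14496 - -104 = 14496 + 104 = 14600$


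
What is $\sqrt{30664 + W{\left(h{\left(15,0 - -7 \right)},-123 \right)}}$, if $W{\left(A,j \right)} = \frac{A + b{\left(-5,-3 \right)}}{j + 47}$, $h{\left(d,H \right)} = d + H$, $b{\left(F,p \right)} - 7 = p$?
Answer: $\frac{\sqrt{44278322}}{38} \approx 175.11$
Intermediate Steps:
$b{\left(F,p \right)} = 7 + p$
$h{\left(d,H \right)} = H + d$
$W{\left(A,j \right)} = \frac{4 + A}{47 + j}$ ($W{\left(A,j \right)} = \frac{A + \left(7 - 3\right)}{j + 47} = \frac{A + 4}{47 + j} = \frac{4 + A}{47 + j}$)
$\sqrt{30664 + W{\left(h{\left(15,0 - -7 \right)},-123 \right)}} = \sqrt{30664 + \frac{4 + \left(\left(0 - -7\right) + 15\right)}{47 - 123}} = \sqrt{30664 + \frac{4 + \left(\left(0 + 7\right) + 15\right)}{-76}} = \sqrt{30664 - \frac{4 + \left(7 + 15\right)}{76}} = \sqrt{30664 - \frac{4 + 22}{76}} = \sqrt{30664 - \frac{13}{38}} = \sqrt{\frac{1165219}{38}} = \frac{\sqrt{44278322}}{38}$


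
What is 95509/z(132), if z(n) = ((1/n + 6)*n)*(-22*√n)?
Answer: -95509*√33/1151436 ≈ -0.47650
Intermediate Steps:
z(n) = -22*n^(3/2)*(6 + 1/n) (z(n) = ((6 + 1/n)*n)*(-22*√n) = (n*(6 + 1/n))*(-22*√n) = -22*n^(3/2)*(6 + 1/n))
95509/z(132) = 95509/((√132*(-22 - 132*132))) = 95509/(((2*√33)*(-22 - 17424))) = 95509/(((2*√33)*(-17446))) = 95509/((-34892*√33)) = 95509*(-√33/1151436) = -95509*√33/1151436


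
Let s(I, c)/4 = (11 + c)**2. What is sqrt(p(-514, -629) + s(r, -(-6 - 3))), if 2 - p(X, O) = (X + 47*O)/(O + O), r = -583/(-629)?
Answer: sqrt(2497430662)/1258 ≈ 39.725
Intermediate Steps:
r = 583/629 (r = -583*(-1/629) = 583/629 ≈ 0.92687)
p(X, O) = 2 - (X + 47*O)/(2*O) (p(X, O) = 2 - (X + 47*O)/(O + O) = 2 - (X + 47*O)/(2*O))
s(I, c) = 4*(11 + c)**2
sqrt(p(-514, -629) + s(r, -(-6 - 3))) = sqrt((1/2)*(-1*(-514) - 43*(-629))/(-629) + 4*(11 - (-6 - 3))**2) = sqrt((1/2)*(-1/629)*(514 + 27047) + 4*(11 - 1*(-9))**2) = sqrt((1/2)*(-1/629)*27561 + 4*(11 + 9)**2) = sqrt(-27561/1258 + 4*20**2) = sqrt(-27561/1258 + 4*400) = sqrt(-27561/1258 + 1600) = sqrt(1985239/1258) = sqrt(2497430662)/1258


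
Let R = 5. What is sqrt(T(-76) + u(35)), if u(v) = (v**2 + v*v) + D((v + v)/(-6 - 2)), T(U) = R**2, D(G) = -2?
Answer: sqrt(2473) ≈ 49.729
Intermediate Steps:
T(U) = 25 (T(U) = 5**2 = 25)
u(v) = -2 + 2*v**2 (u(v) = (v**2 + v*v) - 2 = (v**2 + v**2) - 2 = 2*v**2 - 2 = -2 + 2*v**2)
sqrt(T(-76) + u(35)) = sqrt(25 + (-2 + 2*35**2)) = sqrt(25 + (-2 + 2*1225)) = sqrt(25 + (-2 + 2450)) = sqrt(25 + 2448) = sqrt(2473)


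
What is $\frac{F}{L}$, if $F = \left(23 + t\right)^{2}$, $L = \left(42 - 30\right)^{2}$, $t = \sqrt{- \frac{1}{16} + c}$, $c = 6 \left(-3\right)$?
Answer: $\frac{2725}{768} + \frac{391 i}{288} \approx 3.5482 + 1.3576 i$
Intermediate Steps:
$c = -18$
$t = \frac{17 i}{4}$ ($t = \sqrt{- \frac{1}{16} - 18} = \sqrt{- \frac{289}{16}} = \frac{17 i}{4} \approx 4.25 i$)
$L = 144$ ($L = 12^{2} = 144$)
$F = \left(23 + \frac{17 i}{4}\right)^{2} \approx 510.94 + 195.5 i$
$\frac{F}{L} = \frac{\frac{8175}{16} + \frac{391 i}{2}}{144} = \left(\frac{8175}{16} + \frac{391 i}{2}\right) \frac{1}{144} = \frac{2725}{768} + \frac{391 i}{288}$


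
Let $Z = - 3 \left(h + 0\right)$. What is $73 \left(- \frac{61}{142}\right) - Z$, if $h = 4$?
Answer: $- \frac{2749}{142} \approx -19.359$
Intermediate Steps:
$Z = -12$ ($Z = - 3 \left(4 + 0\right) = \left(-3\right) 4 = -12$)
$73 \left(- \frac{61}{142}\right) - Z = 73 \left(- \frac{61}{142}\right) - -12 = 73 \left(\left(-61\right) \frac{1}{142}\right) + 12 = 73 \left(- \frac{61}{142}\right) + 12 = - \frac{4453}{142} + 12 = - \frac{2749}{142}$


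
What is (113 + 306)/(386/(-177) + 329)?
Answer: 74163/57847 ≈ 1.2821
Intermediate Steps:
(113 + 306)/(386/(-177) + 329) = 419/(386*(-1/177) + 329) = 419/(-386/177 + 329) = 419/(57847/177) = 419*(177/57847) = 74163/57847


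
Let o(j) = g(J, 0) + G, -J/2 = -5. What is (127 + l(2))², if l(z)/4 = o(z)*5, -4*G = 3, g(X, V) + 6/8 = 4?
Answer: 31329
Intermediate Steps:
J = 10 (J = -2*(-5) = 10)
g(X, V) = 13/4 (g(X, V) = -¾ + 4 = 13/4)
G = -¾ (G = -¼*3 = -¾ ≈ -0.75000)
o(j) = 5/2 (o(j) = 13/4 - ¾ = 5/2)
l(z) = 50 (l(z) = 4*((5/2)*5) = 4*(25/2) = 50)
(127 + l(2))² = (127 + 50)² = 177² = 31329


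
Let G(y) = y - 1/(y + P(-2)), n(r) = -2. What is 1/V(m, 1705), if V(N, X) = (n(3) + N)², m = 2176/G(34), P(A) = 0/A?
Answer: 1334025/5137162276 ≈ 0.00025968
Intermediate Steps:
P(A) = 0
G(y) = y - 1/y (G(y) = y - 1/(y + 0) = y - 1/y)
m = 73984/1155 (m = 2176/(34 - 1/34) = 2176/(1155/34) = 2176*(34/1155) = 73984/1155 ≈ 64.055)
V(N, X) = (-2 + N)²
1/V(m, 1705) = 1/((-2 + 73984/1155)²) = 1/((71674/1155)²) = 1/(5137162276/1334025) = 1334025/5137162276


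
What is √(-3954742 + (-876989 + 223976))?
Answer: I*√4607755 ≈ 2146.6*I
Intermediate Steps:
√(-3954742 + (-876989 + 223976)) = √(-3954742 - 653013) = √(-4607755) = I*√4607755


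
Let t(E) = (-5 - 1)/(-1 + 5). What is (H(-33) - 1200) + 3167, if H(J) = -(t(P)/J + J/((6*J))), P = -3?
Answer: 64904/33 ≈ 1966.8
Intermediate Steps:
t(E) = -3/2 (t(E) = -6/4 = -6*¼ = -3/2)
H(J) = -⅙ + 3/(2*J) (H(J) = -(-3/(2*J) + J/((6*J))) = -(-3/(2*J) + J*(1/(6*J))) = -(-3/(2*J) + ⅙) = -(⅙ - 3/(2*J)) = -⅙ + 3/(2*J))
(H(-33) - 1200) + 3167 = ((⅙)*(9 - 1*(-33))/(-33) - 1200) + 3167 = ((⅙)*(-1/33)*(9 + 33) - 1200) + 3167 = ((⅙)*(-1/33)*42 - 1200) + 3167 = (-7/33 - 1200) + 3167 = -39607/33 + 3167 = 64904/33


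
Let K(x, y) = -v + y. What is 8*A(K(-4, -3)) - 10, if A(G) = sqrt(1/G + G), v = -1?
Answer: -10 + 4*I*sqrt(10) ≈ -10.0 + 12.649*I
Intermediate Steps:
K(x, y) = 1 + y (K(x, y) = -1*(-1) + y = 1 + y)
A(G) = sqrt(G + 1/G)
8*A(K(-4, -3)) - 10 = 8*sqrt((1 - 3) + 1/(1 - 3)) - 10 = 8*sqrt(-2 + 1/(-2)) - 10 = 8*sqrt(-2 - 1/2) - 10 = 8*sqrt(-5/2) - 10 = 8*(I*sqrt(10)/2) - 10 = 4*I*sqrt(10) - 10 = -10 + 4*I*sqrt(10)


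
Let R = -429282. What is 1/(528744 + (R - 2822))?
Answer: 1/96640 ≈ 1.0348e-5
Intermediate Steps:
1/(528744 + (R - 2822)) = 1/(528744 + (-429282 - 2822)) = 1/(528744 - 432104) = 1/96640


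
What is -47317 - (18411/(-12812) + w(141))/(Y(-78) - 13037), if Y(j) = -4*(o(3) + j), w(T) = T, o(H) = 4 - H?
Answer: -2572213793145/54361316 ≈ -47317.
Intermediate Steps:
Y(j) = -4 - 4*j (Y(j) = -4*((4 - 1*3) + j) = -4*((4 - 3) + j) = -4*(1 + j) = -4 - 4*j)
-47317 - (18411/(-12812) + w(141))/(Y(-78) - 13037) = -47317 - (18411/(-12812) + 141)/((-4 - 4*(-78)) - 13037) = -47317 - (18411*(-1/12812) + 141)/((-4 + 312) - 13037) = -47317 - (-18411/12812 + 141)/(308 - 13037) = -47317 - 1788081/(12812*(-12729)) = -47317 - 1788081*(-1)/(12812*12729) = -47317 - 1*(-596027/54361316) = -47317 + 596027/54361316 = -2572213793145/54361316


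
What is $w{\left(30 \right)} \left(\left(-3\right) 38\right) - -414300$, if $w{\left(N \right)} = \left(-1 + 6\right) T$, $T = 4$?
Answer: $412020$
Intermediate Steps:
$w{\left(N \right)} = 20$ ($w{\left(N \right)} = \left(-1 + 6\right) 4 = 5 \cdot 4 = 20$)
$w{\left(30 \right)} \left(\left(-3\right) 38\right) - -414300 = 20 \left(\left(-3\right) 38\right) - -414300 = 20 \left(-114\right) + 414300 = -2280 + 414300 = 412020$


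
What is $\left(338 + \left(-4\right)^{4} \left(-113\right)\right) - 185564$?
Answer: $-214154$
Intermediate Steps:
$\left(338 + \left(-4\right)^{4} \left(-113\right)\right) - 185564 = \left(338 + 256 \left(-113\right)\right) - 185564 = \left(338 - 28928\right) - 185564 = -28590 - 185564 = -214154$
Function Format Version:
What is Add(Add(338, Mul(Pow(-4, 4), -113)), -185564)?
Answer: -214154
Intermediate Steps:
Add(Add(338, Mul(Pow(-4, 4), -113)), -185564) = Add(Add(338, Mul(256, -113)), -185564) = Add(Add(338, -28928), -185564) = Add(-28590, -185564) = -214154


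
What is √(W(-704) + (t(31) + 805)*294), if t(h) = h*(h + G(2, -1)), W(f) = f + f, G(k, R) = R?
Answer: √508682 ≈ 713.22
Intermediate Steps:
W(f) = 2*f
t(h) = h*(-1 + h) (t(h) = h*(h - 1) = h*(-1 + h))
√(W(-704) + (t(31) + 805)*294) = √(2*(-704) + (31*(-1 + 31) + 805)*294) = √(-1408 + (31*30 + 805)*294) = √(-1408 + (930 + 805)*294) = √(-1408 + 1735*294) = √(-1408 + 510090) = √508682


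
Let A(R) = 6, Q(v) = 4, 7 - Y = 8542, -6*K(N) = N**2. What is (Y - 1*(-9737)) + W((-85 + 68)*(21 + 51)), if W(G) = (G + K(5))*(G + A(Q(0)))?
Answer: 1497109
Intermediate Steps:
K(N) = -N**2/6
Y = -8535 (Y = 7 - 1*8542 = 7 - 8542 = -8535)
W(G) = (6 + G)*(-25/6 + G) (W(G) = (G - 1/6*5**2)*(G + 6) = (G - 1/6*25)*(6 + G) = (G - 25/6)*(6 + G) = (-25/6 + G)*(6 + G) = (6 + G)*(-25/6 + G))
(Y - 1*(-9737)) + W((-85 + 68)*(21 + 51)) = (-8535 - 1*(-9737)) + (-25 + ((-85 + 68)*(21 + 51))**2 + 11*((-85 + 68)*(21 + 51))/6) = (-8535 + 9737) + (-25 + (-17*72)**2 + 11*(-17*72)/6) = 1202 + (-25 + (-1224)**2 + (11/6)*(-1224)) = 1202 + (-25 + 1498176 - 2244) = 1202 + 1495907 = 1497109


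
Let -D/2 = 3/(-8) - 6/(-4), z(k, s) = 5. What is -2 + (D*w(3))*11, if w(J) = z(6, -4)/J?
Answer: -173/4 ≈ -43.250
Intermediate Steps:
w(J) = 5/J
D = -9/4 (D = -2*(3/(-8) - 6/(-4)) = -2*(3*(-⅛) - 6*(-¼)) = -2*(-3/8 + 3/2) = -2*9/8 = -9/4 ≈ -2.2500)
-2 + (D*w(3))*11 = -2 - 45/(4*3)*11 = -2 - 9/4*5/3*11 = -2 - 15/4*11 = -2 - 165/4 = -173/4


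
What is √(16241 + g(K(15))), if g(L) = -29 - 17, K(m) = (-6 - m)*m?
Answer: √16195 ≈ 127.26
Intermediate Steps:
K(m) = m*(-6 - m)
g(L) = -46
√(16241 + g(K(15))) = √(16241 - 46) = √16195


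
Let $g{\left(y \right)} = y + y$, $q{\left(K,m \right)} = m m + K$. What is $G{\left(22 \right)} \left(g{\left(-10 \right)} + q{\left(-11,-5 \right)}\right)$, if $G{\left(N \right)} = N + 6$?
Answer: $-168$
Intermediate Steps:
$G{\left(N \right)} = 6 + N$
$q{\left(K,m \right)} = K + m^{2}$ ($q{\left(K,m \right)} = m^{2} + K = K + m^{2}$)
$g{\left(y \right)} = 2 y$
$G{\left(22 \right)} \left(g{\left(-10 \right)} + q{\left(-11,-5 \right)}\right) = \left(6 + 22\right) \left(2 \left(-10\right) - \left(11 - \left(-5\right)^{2}\right)\right) = 28 \left(-20 + \left(-11 + 25\right)\right) = 28 \left(-20 + 14\right) = 28 \left(-6\right) = -168$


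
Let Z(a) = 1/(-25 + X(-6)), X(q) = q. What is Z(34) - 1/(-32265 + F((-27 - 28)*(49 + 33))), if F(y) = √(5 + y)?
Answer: -208006903/6454415326 + I*√4505/1041034730 ≈ -0.032227 + 6.4474e-8*I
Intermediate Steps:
Z(a) = -1/31 (Z(a) = 1/(-25 - 6) = 1/(-31) = -1/31)
Z(34) - 1/(-32265 + F((-27 - 28)*(49 + 33))) = -1/31 - 1/(-32265 + √(5 + (-27 - 28)*(49 + 33))) = -1/31 - 1/(-32265 + √(5 - 55*82)) = -1/31 - 1/(-32265 + √(5 - 4510)) = -1/31 - 1/(-32265 + √(-4505)) = -1/31 - 1/(-32265 + I*√4505)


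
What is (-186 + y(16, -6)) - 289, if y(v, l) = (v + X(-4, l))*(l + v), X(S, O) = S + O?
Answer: -415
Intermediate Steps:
X(S, O) = O + S
y(v, l) = (l + v)*(-4 + l + v) (y(v, l) = (v + (l - 4))*(l + v) = (v + (-4 + l))*(l + v) = (-4 + l + v)*(l + v) = (l + v)*(-4 + l + v))
(-186 + y(16, -6)) - 289 = (-186 + (16² - 6*16 - 6*(-4 - 6) + 16*(-4 - 6))) - 289 = (-186 + (256 - 96 - 6*(-10) + 16*(-10))) - 289 = (-186 + (256 - 96 + 60 - 160)) - 289 = (-186 + 60) - 289 = -126 - 289 = -415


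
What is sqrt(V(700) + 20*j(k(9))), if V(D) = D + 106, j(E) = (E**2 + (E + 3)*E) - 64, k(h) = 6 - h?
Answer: 7*I*sqrt(6) ≈ 17.146*I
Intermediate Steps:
j(E) = -64 + E**2 + E*(3 + E) (j(E) = (E**2 + (3 + E)*E) - 64 = (E**2 + E*(3 + E)) - 64 = -64 + E**2 + E*(3 + E))
V(D) = 106 + D
sqrt(V(700) + 20*j(k(9))) = sqrt((106 + 700) + 20*(-64 + 2*(6 - 1*9)**2 + 3*(6 - 1*9))) = sqrt(806 + 20*(-64 + 2*(6 - 9)**2 + 3*(6 - 9))) = sqrt(806 + 20*(-64 + 2*(-3)**2 + 3*(-3))) = sqrt(806 + 20*(-64 + 2*9 - 9)) = sqrt(806 + 20*(-64 + 18 - 9)) = sqrt(806 + 20*(-55)) = sqrt(806 - 1100) = sqrt(-294) = 7*I*sqrt(6)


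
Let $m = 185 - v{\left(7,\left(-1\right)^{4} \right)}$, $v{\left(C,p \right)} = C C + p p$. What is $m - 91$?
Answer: $44$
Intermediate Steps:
$v{\left(C,p \right)} = C^{2} + p^{2}$
$m = 135$ ($m = 185 - \left(7^{2} + \left(\left(-1\right)^{4}\right)^{2}\right) = 185 - \left(49 + 1^{2}\right) = 185 - \left(49 + 1\right) = 185 - 50 = 135$)
$m - 91 = 135 - 91 = 44$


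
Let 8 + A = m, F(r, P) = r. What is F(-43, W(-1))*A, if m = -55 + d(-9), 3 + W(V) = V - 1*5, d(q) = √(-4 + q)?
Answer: 2709 - 43*I*√13 ≈ 2709.0 - 155.04*I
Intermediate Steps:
W(V) = -8 + V (W(V) = -3 + (V - 1*5) = -3 + (V - 5) = -3 + (-5 + V) = -8 + V)
m = -55 + I*√13 (m = -55 + √(-4 - 9) = -55 + √(-13) = -55 + I*√13 ≈ -55.0 + 3.6056*I)
A = -63 + I*√13 (A = -8 + (-55 + I*√13) = -63 + I*√13 ≈ -63.0 + 3.6056*I)
F(-43, W(-1))*A = -43*(-63 + I*√13) = 2709 - 43*I*√13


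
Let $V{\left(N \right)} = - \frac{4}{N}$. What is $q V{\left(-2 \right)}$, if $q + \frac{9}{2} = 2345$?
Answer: $4681$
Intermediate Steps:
$q = \frac{4681}{2}$ ($q = - \frac{9}{2} + 2345 = \frac{4681}{2} \approx 2340.5$)
$q V{\left(-2 \right)} = \frac{4681 \left(- \frac{4}{-2}\right)}{2} = \frac{4681 \left(\left(-4\right) \left(- \frac{1}{2}\right)\right)}{2} = \frac{4681}{2} \cdot 2 = 4681$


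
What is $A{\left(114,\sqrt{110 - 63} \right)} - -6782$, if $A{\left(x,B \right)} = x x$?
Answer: $19778$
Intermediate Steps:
$A{\left(x,B \right)} = x^{2}$
$A{\left(114,\sqrt{110 - 63} \right)} - -6782 = 114^{2} - -6782 = 12996 + 6782 = 19778$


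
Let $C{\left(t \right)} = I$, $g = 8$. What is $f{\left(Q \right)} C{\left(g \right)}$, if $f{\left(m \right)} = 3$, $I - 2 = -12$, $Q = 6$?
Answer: $-30$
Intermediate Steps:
$I = -10$ ($I = 2 - 12 = -10$)
$C{\left(t \right)} = -10$
$f{\left(Q \right)} C{\left(g \right)} = 3 \left(-10\right) = -30$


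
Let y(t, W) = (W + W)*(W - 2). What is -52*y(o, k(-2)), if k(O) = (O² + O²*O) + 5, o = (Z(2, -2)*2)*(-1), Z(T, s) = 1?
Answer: 104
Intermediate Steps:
o = -2 (o = (1*2)*(-1) = 2*(-1) = -2)
k(O) = 5 + O² + O³ (k(O) = (O² + O³) + 5 = 5 + O² + O³)
y(t, W) = 2*W*(-2 + W) (y(t, W) = (2*W)*(-2 + W) = 2*W*(-2 + W))
-52*y(o, k(-2)) = -104*(5 + (-2)² + (-2)³)*(-2 + (5 + (-2)² + (-2)³)) = -104*(5 + 4 - 8)*(-2 + (5 + 4 - 8)) = -104*(-2 + 1) = -104*(-1) = -52*(-2) = 104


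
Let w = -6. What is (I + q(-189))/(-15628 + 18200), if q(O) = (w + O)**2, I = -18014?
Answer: 20011/2572 ≈ 7.7803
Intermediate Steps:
q(O) = (-6 + O)**2
(I + q(-189))/(-15628 + 18200) = (-18014 + (-6 - 189)**2)/(-15628 + 18200) = (-18014 + (-195)**2)/2572 = (-18014 + 38025)*(1/2572) = 20011*(1/2572) = 20011/2572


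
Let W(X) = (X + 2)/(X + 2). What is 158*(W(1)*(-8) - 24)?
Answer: -5056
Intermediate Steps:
W(X) = 1 (W(X) = (2 + X)/(2 + X) = 1)
158*(W(1)*(-8) - 24) = 158*(1*(-8) - 24) = 158*(-8 - 24) = 158*(-32) = -5056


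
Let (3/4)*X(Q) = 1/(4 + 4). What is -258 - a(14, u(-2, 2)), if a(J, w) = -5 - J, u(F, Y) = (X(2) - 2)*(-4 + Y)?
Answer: -239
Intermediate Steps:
X(Q) = 1/6 (X(Q) = 4/(3*(4 + 4)) = (4/3)/8 = (4/3)*(1/8) = 1/6)
u(F, Y) = 22/3 - 11*Y/6 (u(F, Y) = (1/6 - 2)*(-4 + Y) = -11*(-4 + Y)/6 = 22/3 - 11*Y/6)
-258 - a(14, u(-2, 2)) = -258 - (-5 - 1*14) = -258 - (-5 - 14) = -258 - 1*(-19) = -258 + 19 = -239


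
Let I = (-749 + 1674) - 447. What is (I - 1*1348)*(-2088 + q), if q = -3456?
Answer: 4823280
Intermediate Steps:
I = 478 (I = 925 - 447 = 478)
(I - 1*1348)*(-2088 + q) = (478 - 1*1348)*(-2088 - 3456) = (478 - 1348)*(-5544) = -870*(-5544) = 4823280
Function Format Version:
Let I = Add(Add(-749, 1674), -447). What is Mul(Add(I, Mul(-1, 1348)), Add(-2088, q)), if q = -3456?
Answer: 4823280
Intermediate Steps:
I = 478 (I = Add(925, -447) = 478)
Mul(Add(I, Mul(-1, 1348)), Add(-2088, q)) = Mul(Add(478, Mul(-1, 1348)), Add(-2088, -3456)) = Mul(Add(478, -1348), -5544) = Mul(-870, -5544) = 4823280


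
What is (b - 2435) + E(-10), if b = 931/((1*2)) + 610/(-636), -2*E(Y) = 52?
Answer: -317437/159 ≈ -1996.5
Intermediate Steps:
E(Y) = -26 (E(Y) = -1/2*52 = -26)
b = 73862/159 (b = 931/2 + 610*(-1/636) = 931*(1/2) - 305/318 = 931/2 - 305/318 = 73862/159 ≈ 464.54)
(b - 2435) + E(-10) = (73862/159 - 2435) - 26 = -313303/159 - 26 = -317437/159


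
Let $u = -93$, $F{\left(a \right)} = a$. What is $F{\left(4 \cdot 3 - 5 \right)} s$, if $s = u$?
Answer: $-651$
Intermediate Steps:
$s = -93$
$F{\left(4 \cdot 3 - 5 \right)} s = \left(4 \cdot 3 - 5\right) \left(-93\right) = \left(12 - 5\right) \left(-93\right) = 7 \left(-93\right) = -651$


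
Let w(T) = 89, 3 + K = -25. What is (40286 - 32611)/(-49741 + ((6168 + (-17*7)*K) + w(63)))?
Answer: -7675/40152 ≈ -0.19115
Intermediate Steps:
K = -28 (K = -3 - 25 = -28)
(40286 - 32611)/(-49741 + ((6168 + (-17*7)*K) + w(63))) = (40286 - 32611)/(-49741 + ((6168 - 17*7*(-28)) + 89)) = 7675/(-49741 + ((6168 - 119*(-28)) + 89)) = 7675/(-49741 + ((6168 + 3332) + 89)) = 7675/(-49741 + (9500 + 89)) = 7675/(-49741 + 9589) = 7675/(-40152) = 7675*(-1/40152) = -7675/40152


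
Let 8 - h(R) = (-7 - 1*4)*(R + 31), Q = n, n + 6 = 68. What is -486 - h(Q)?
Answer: -1517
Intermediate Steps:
n = 62 (n = -6 + 68 = 62)
Q = 62
h(R) = 349 + 11*R (h(R) = 8 - (-7 - 1*4)*(R + 31) = 8 - (-7 - 4)*(31 + R) = 8 - (-11)*(31 + R) = 8 - (-341 - 11*R) = 8 + (341 + 11*R) = 349 + 11*R)
-486 - h(Q) = -486 - (349 + 11*62) = -486 - (349 + 682) = -486 - 1*1031 = -486 - 1031 = -1517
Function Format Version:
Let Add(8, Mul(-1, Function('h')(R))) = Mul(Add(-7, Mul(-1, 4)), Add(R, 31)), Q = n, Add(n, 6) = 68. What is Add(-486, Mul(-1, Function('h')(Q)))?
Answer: -1517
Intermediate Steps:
n = 62 (n = Add(-6, 68) = 62)
Q = 62
Function('h')(R) = Add(349, Mul(11, R)) (Function('h')(R) = Add(8, Mul(-1, Mul(Add(-7, Mul(-1, 4)), Add(R, 31)))) = Add(8, Mul(-1, Mul(Add(-7, -4), Add(31, R)))) = Add(8, Mul(-1, Mul(-11, Add(31, R)))) = Add(8, Mul(-1, Add(-341, Mul(-11, R)))) = Add(8, Add(341, Mul(11, R))) = Add(349, Mul(11, R)))
Add(-486, Mul(-1, Function('h')(Q))) = Add(-486, Mul(-1, Add(349, Mul(11, 62)))) = Add(-486, Mul(-1, Add(349, 682))) = Add(-486, Mul(-1, 1031)) = Add(-486, -1031) = -1517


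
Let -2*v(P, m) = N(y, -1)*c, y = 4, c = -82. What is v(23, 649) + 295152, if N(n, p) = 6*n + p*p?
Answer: 296177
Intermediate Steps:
N(n, p) = p² + 6*n (N(n, p) = 6*n + p² = p² + 6*n)
v(P, m) = 1025 (v(P, m) = -((-1)² + 6*4)*(-82)/2 = -(1 + 24)*(-82)/2 = -25*(-82)/2 = -½*(-2050) = 1025)
v(23, 649) + 295152 = 1025 + 295152 = 296177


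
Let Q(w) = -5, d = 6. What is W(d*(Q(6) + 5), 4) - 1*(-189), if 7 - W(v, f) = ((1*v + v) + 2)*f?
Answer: 188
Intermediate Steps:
W(v, f) = 7 - f*(2 + 2*v) (W(v, f) = 7 - ((1*v + v) + 2)*f = 7 - ((v + v) + 2)*f = 7 - (2*v + 2)*f = 7 - (2 + 2*v)*f = 7 - f*(2 + 2*v))
W(d*(Q(6) + 5), 4) - 1*(-189) = (7 - 2*4 - 2*4*6*(-5 + 5)) - 1*(-189) = (7 - 8 - 2*4*6*0) + 189 = (7 - 8 - 2*4*0) + 189 = (7 - 8 + 0) + 189 = -1 + 189 = 188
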